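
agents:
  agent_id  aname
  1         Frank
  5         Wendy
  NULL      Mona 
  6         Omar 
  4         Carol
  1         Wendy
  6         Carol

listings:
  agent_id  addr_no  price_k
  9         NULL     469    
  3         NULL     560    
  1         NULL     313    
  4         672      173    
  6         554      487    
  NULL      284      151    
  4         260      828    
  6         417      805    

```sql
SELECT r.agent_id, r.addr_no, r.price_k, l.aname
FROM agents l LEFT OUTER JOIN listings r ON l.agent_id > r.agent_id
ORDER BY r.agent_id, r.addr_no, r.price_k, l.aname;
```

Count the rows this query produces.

LEFT JOIN keeps every row from `agents`; unmatched rows get NULL for `listings`'s columns.
Matching on l.agent_id > r.agent_id. A NULL in a compared column never satisfies the condition.
- agent_id=1: no r row matches, row kept with r columns NULL.
- agent_id=5: 4 matching r row(s), so 4 row(s) emitted.
- agent_id=NULL: no r row matches, row kept with r columns NULL.
- agent_id=6: 4 matching r row(s), so 4 row(s) emitted.
- agent_id=4: 2 matching r row(s), so 2 row(s) emitted.
- agent_id=1: no r row matches, row kept with r columns NULL.
- agent_id=6: 4 matching r row(s), so 4 row(s) emitted.
Total: 14 matched + 3 padded = 17 rows.

17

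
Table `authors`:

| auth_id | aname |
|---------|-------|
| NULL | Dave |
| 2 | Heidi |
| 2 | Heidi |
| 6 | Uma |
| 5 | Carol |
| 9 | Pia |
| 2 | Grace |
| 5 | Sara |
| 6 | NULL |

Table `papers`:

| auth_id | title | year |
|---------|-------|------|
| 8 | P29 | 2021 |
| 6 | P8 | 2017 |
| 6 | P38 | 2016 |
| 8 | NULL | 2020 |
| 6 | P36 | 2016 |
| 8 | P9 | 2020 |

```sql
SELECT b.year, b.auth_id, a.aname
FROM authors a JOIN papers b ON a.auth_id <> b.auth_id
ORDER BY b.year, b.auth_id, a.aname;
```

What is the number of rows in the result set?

INNER JOIN keeps only pairs where the ON condition holds.
Matching on a.auth_id <> b.auth_id. A NULL in a compared column never satisfies the condition.
- a (auth_id=NULL) has no partner → excluded.
- a (auth_id=2) pairs with 6 row(s) of b.
- a (auth_id=2) pairs with 6 row(s) of b.
- a (auth_id=6) pairs with 3 row(s) of b.
- a (auth_id=5) pairs with 6 row(s) of b.
- a (auth_id=9) pairs with 6 row(s) of b.
- a (auth_id=2) pairs with 6 row(s) of b.
- a (auth_id=5) pairs with 6 row(s) of b.
- a (auth_id=6) pairs with 3 row(s) of b.
Total: 42 rows.

42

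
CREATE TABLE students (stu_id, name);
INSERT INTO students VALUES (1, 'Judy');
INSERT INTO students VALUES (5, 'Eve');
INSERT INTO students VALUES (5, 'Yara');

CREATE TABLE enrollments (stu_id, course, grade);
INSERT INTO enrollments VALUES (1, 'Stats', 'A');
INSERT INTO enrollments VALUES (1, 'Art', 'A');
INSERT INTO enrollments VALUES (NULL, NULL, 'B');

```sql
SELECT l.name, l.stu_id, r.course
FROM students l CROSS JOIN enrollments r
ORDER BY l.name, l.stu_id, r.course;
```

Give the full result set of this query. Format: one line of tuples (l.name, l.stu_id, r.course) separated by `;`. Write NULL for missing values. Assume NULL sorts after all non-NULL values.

(Eve, 5, Art); (Eve, 5, Stats); (Eve, 5, NULL); (Judy, 1, Art); (Judy, 1, Stats); (Judy, 1, NULL); (Yara, 5, Art); (Yara, 5, Stats); (Yara, 5, NULL)

CROSS JOIN pairs every row of `students` with every row of `enrollments`: 3 × 3 = 9 rows.
After projecting and ordering:
l.name | l.stu_id | r.course
Eve | 5 | Art
Eve | 5 | Stats
Eve | 5 | NULL
Judy | 1 | Art
Judy | 1 | Stats
Judy | 1 | NULL
Yara | 5 | Art
Yara | 5 | Stats
Yara | 5 | NULL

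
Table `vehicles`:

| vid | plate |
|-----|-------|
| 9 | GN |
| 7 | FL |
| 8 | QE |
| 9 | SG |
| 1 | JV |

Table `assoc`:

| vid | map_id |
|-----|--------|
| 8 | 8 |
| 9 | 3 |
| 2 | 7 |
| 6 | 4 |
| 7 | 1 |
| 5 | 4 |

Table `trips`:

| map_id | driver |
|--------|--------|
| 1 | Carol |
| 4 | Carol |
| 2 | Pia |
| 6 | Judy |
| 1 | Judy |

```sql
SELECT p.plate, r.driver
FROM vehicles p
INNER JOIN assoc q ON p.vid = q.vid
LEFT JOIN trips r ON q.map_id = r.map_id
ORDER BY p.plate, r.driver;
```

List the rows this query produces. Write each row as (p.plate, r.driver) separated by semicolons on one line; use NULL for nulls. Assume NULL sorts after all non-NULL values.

Evaluate left to right. First `vehicles p INNER JOIN assoc q` on vid: 4 row(s).
Then LEFT JOIN `trips r` on map_id: each of those 4 rows is kept; rows whose q.map_id has no match in r get NULL for r's columns.

(FL, Carol); (FL, Judy); (GN, NULL); (QE, NULL); (SG, NULL)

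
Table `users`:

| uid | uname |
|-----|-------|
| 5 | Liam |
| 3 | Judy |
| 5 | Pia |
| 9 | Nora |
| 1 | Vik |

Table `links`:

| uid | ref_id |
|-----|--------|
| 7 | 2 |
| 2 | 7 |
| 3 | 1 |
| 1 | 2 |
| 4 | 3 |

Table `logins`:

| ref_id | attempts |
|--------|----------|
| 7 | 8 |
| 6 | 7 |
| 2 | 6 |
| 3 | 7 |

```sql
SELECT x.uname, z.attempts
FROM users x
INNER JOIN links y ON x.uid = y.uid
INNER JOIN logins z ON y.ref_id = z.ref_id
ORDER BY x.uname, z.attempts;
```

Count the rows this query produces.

1

Joins associate left-to-right: users INNER JOIN links on uid gives 2 intermediate row(s).
Then INNER JOIN `logins z` on ref_id: keep only rows whose y.ref_id appears in z.
Result: 1 row(s).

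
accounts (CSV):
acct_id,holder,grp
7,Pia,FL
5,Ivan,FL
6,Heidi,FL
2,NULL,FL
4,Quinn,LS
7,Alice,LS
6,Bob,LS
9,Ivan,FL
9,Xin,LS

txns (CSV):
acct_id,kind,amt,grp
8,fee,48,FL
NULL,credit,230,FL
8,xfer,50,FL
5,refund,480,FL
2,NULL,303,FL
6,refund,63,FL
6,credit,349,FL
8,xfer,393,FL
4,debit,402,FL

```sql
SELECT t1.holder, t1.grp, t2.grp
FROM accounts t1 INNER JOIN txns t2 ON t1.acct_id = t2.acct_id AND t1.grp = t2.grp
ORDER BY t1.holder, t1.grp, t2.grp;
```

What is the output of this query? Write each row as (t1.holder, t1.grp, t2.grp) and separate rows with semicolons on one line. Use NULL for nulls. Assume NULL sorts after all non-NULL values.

INNER JOIN keeps only pairs where the ON condition holds.
Matching on t1.acct_id = t2.acct_id AND t1.grp = t2.grp. A NULL in a compared column never satisfies the condition.
- t1 (acct_id=7, grp=FL) has no partner → excluded.
- t1 (acct_id=5, grp=FL) pairs with 1 row(s) of t2.
- t1 (acct_id=6, grp=FL) pairs with 2 row(s) of t2.
- t1 (acct_id=2, grp=FL) pairs with 1 row(s) of t2.
- t1 (acct_id=4, grp=LS) has no partner → excluded.
- t1 (acct_id=7, grp=LS) has no partner → excluded.
- t1 (acct_id=6, grp=LS) has no partner → excluded.
- t1 (acct_id=9, grp=FL) has no partner → excluded.
- t1 (acct_id=9, grp=LS) has no partner → excluded.
After projecting and ordering:
t1.holder | t1.grp | t2.grp
Heidi | FL | FL
Heidi | FL | FL
Ivan | FL | FL
NULL | FL | FL

(Heidi, FL, FL); (Heidi, FL, FL); (Ivan, FL, FL); (NULL, FL, FL)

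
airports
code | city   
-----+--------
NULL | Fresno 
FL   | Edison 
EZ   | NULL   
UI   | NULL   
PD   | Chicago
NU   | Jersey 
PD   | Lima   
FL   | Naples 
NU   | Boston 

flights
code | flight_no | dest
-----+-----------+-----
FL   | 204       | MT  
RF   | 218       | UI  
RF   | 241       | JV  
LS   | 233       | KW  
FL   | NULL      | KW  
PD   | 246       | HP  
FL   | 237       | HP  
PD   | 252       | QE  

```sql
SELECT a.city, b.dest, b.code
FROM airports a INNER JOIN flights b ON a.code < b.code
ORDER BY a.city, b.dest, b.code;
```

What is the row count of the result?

INNER JOIN keeps only pairs where the ON condition holds.
Matching on a.code < b.code. A NULL in a compared column never satisfies the condition.
Matched pairs: 30.
Total: 30 rows.

30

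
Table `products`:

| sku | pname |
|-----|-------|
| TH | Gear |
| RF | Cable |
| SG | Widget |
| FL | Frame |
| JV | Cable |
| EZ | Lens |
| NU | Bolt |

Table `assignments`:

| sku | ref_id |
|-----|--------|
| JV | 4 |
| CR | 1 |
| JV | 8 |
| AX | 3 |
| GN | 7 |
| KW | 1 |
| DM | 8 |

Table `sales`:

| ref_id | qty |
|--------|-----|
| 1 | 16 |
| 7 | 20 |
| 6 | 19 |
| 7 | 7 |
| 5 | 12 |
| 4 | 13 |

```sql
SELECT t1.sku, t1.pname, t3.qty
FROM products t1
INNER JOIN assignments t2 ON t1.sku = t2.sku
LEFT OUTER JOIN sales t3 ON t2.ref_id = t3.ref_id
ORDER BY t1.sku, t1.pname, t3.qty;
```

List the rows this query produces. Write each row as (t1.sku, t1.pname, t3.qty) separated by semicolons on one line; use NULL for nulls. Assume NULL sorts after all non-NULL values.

Evaluate left to right. First `products t1 INNER JOIN assignments t2` on sku: 2 row(s).
Then LEFT JOIN `sales t3` on ref_id: each of those 2 rows is kept; rows whose t2.ref_id has no match in t3 get NULL for t3's columns.

(JV, Cable, 13); (JV, Cable, NULL)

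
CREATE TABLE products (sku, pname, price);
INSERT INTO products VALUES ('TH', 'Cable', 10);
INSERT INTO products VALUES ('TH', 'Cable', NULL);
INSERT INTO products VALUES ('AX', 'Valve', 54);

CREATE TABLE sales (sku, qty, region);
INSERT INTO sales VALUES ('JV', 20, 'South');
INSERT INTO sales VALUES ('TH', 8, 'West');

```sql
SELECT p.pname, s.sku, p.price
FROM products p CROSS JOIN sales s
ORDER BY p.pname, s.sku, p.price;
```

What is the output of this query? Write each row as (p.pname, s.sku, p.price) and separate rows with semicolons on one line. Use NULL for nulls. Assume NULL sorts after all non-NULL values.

(Cable, JV, 10); (Cable, JV, NULL); (Cable, TH, 10); (Cable, TH, NULL); (Valve, JV, 54); (Valve, TH, 54)

CROSS JOIN pairs every row of `products` with every row of `sales`: 3 × 2 = 6 rows.
After projecting and ordering:
p.pname | s.sku | p.price
Cable | JV | 10
Cable | JV | NULL
Cable | TH | 10
Cable | TH | NULL
Valve | JV | 54
Valve | TH | 54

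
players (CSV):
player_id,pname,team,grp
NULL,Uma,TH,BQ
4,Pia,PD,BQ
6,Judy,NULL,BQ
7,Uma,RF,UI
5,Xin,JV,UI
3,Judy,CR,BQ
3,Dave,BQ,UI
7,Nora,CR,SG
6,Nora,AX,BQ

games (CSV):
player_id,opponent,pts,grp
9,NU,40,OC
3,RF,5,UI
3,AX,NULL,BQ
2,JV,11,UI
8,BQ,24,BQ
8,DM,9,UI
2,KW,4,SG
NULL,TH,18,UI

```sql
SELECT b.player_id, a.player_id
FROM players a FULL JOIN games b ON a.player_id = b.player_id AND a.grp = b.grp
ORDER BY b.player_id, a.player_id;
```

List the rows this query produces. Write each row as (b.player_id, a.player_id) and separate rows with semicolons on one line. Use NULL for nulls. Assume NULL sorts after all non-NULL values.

(2, NULL); (2, NULL); (3, 3); (3, 3); (8, NULL); (8, NULL); (9, NULL); (NULL, 4); (NULL, 5); (NULL, 6); (NULL, 6); (NULL, 7); (NULL, 7); (NULL, NULL); (NULL, NULL)

FULL OUTER JOIN keeps every row from both sides; unmatched rows get NULL for the other side's columns.
Matching on a.player_id = b.player_id AND a.grp = b.grp. A NULL in a compared column never satisfies the condition.
- a row (player_id=NULL, grp=BQ): no match → kept, b columns NULL.
- a row (player_id=4, grp=BQ): no match → kept, b columns NULL.
- a row (player_id=6, grp=BQ): no match → kept, b columns NULL.
- a row (player_id=7, grp=UI): no match → kept, b columns NULL.
- a row (player_id=5, grp=UI): no match → kept, b columns NULL.
- a row (player_id=3, grp=BQ): matches 1 b row(s) → 1 output row(s).
- a row (player_id=3, grp=UI): matches 1 b row(s) → 1 output row(s).
- a row (player_id=7, grp=SG): no match → kept, b columns NULL.
- a row (player_id=6, grp=BQ): no match → kept, b columns NULL.
- 6 b row(s) had no a match → kept, a columns NULL.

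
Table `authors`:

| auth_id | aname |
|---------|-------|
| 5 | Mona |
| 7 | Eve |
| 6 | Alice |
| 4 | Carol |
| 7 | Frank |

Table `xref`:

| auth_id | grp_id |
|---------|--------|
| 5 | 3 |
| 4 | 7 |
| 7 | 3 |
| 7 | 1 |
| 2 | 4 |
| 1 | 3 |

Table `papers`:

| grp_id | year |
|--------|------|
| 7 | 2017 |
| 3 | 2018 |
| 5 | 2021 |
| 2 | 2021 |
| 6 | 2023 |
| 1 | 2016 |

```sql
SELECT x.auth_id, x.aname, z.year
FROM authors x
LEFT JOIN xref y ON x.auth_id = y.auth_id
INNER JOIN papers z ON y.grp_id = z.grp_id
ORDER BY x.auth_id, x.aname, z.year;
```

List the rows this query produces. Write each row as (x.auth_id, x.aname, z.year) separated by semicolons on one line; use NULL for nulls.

Evaluate left to right. First `authors x LEFT JOIN xref y` on auth_id: 7 row(s).
Then INNER JOIN `papers z` on grp_id: keep only rows whose y.grp_id appears in z.

(4, Carol, 2017); (5, Mona, 2018); (7, Eve, 2016); (7, Eve, 2018); (7, Frank, 2016); (7, Frank, 2018)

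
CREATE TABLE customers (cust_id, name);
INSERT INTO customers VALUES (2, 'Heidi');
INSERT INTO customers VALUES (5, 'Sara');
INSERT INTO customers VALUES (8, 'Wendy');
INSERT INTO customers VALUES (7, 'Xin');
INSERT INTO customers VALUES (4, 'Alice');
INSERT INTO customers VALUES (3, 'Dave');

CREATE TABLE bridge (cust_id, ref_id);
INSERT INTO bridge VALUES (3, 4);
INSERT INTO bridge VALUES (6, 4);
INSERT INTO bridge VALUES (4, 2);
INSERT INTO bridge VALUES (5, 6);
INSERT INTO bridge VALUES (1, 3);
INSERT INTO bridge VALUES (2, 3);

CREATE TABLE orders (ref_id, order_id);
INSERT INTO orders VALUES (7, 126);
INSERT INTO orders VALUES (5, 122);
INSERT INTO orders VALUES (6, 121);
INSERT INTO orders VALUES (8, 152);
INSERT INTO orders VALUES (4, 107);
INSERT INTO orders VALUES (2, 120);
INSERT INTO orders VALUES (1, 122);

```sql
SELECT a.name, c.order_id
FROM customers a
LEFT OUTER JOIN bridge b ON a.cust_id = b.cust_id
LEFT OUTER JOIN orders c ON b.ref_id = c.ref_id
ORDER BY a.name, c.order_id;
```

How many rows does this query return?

6

Joins associate left-to-right: customers LEFT JOIN bridge on cust_id gives 6 intermediate row(s).
Then LEFT JOIN `orders c` on ref_id: each of those 6 rows is kept; rows whose b.ref_id has no match in c get NULL for c's columns.
Result: 6 row(s).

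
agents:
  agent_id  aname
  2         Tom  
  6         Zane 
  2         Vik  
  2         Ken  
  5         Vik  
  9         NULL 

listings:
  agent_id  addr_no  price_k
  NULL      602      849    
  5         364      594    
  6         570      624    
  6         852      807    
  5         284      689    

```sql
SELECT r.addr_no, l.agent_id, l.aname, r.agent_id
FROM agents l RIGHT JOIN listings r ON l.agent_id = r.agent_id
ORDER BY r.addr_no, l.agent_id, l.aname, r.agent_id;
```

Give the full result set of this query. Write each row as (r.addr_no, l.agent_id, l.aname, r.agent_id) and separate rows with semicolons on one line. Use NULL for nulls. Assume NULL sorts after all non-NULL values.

RIGHT JOIN keeps every row from `listings`; unmatched rows get NULL for `agents`'s columns.
Matching on l.agent_id = r.agent_id. A NULL in a compared column never satisfies the condition.
- l row (agent_id=2): no match.
- l row (agent_id=6): matches 2 r row(s) → 2 output row(s).
- l row (agent_id=2): no match.
- l row (agent_id=2): no match.
- l row (agent_id=5): matches 2 r row(s) → 2 output row(s).
- l row (agent_id=9): no match.
- plus 1 unmatched r row(s), each kept with NULL l columns.
After projecting and ordering:
r.addr_no | l.agent_id | l.aname | r.agent_id
284 | 5 | Vik | 5
364 | 5 | Vik | 5
570 | 6 | Zane | 6
602 | NULL | NULL | NULL
852 | 6 | Zane | 6

(284, 5, Vik, 5); (364, 5, Vik, 5); (570, 6, Zane, 6); (602, NULL, NULL, NULL); (852, 6, Zane, 6)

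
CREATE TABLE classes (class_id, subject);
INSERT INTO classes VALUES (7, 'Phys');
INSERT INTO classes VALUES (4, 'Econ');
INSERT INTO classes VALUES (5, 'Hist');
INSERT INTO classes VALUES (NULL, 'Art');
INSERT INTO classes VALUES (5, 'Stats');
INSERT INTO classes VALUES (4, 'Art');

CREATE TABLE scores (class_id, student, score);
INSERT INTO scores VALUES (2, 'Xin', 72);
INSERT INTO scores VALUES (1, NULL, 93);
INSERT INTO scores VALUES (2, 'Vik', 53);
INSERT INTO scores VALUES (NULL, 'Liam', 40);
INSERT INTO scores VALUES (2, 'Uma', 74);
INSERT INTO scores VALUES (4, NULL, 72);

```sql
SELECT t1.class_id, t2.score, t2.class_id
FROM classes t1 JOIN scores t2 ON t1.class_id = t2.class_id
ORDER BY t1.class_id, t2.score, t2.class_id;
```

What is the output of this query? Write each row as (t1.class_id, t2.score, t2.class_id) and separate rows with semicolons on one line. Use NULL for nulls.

INNER JOIN keeps only pairs where the ON condition holds.
Matching on t1.class_id = t2.class_id. A NULL in a compared column never satisfies the condition.
Matched pairs: 2.

(4, 72, 4); (4, 72, 4)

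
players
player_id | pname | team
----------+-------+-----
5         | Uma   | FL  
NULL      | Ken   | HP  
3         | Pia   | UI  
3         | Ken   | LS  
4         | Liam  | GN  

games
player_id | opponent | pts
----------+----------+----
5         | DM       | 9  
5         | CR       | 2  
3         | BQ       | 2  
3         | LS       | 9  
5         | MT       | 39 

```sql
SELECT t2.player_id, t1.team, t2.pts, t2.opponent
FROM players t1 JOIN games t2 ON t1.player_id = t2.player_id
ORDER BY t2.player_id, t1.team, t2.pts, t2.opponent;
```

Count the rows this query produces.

7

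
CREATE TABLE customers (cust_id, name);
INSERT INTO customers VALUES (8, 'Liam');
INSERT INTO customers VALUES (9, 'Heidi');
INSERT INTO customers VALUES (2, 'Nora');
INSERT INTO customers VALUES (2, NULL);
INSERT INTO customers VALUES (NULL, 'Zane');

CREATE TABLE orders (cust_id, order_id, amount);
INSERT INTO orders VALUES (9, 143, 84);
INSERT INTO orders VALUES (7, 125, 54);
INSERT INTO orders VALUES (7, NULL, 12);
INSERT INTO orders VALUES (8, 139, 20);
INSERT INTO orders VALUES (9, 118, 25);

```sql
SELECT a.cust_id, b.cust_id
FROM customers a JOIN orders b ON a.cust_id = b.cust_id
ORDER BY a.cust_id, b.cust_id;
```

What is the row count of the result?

3

INNER JOIN keeps only pairs where the ON condition holds.
Matching on a.cust_id = b.cust_id. A NULL in a compared column never satisfies the condition.
Matched pairs: 3.
Total: 3 rows.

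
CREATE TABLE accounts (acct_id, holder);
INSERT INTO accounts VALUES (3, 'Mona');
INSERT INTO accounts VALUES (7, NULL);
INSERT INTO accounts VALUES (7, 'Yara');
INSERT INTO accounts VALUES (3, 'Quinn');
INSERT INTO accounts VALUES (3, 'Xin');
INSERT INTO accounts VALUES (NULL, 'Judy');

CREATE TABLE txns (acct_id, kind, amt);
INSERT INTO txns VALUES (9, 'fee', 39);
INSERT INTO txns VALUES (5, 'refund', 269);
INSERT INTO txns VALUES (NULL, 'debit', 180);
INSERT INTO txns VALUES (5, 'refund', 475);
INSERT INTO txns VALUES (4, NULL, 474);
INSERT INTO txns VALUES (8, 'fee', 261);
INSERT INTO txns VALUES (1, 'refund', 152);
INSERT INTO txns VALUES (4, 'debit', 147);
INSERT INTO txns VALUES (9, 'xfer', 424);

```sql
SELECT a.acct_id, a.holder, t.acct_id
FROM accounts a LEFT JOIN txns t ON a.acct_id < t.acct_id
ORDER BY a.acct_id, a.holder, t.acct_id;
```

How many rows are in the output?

28

LEFT JOIN keeps every row from `accounts`; unmatched rows get NULL for `txns`'s columns.
Matching on a.acct_id < t.acct_id. A NULL in a compared column never satisfies the condition.
Matched pairs: 27; unmatched a rows kept: 1.
Total: 27 matched + 1 padded = 28 rows.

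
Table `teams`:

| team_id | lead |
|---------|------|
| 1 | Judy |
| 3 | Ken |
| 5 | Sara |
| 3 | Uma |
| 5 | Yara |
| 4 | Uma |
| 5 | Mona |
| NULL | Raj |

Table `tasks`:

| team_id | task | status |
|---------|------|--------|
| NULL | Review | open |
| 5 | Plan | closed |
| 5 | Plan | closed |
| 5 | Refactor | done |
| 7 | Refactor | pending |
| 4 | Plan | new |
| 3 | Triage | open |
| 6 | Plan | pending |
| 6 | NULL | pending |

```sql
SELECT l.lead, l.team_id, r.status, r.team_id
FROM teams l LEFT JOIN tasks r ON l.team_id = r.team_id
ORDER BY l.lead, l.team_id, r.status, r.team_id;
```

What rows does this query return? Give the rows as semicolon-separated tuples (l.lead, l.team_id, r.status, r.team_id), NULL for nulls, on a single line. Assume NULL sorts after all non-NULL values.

(Judy, 1, NULL, NULL); (Ken, 3, open, 3); (Mona, 5, closed, 5); (Mona, 5, closed, 5); (Mona, 5, done, 5); (Raj, NULL, NULL, NULL); (Sara, 5, closed, 5); (Sara, 5, closed, 5); (Sara, 5, done, 5); (Uma, 3, open, 3); (Uma, 4, new, 4); (Yara, 5, closed, 5); (Yara, 5, closed, 5); (Yara, 5, done, 5)

LEFT JOIN keeps every row from `teams`; unmatched rows get NULL for `tasks`'s columns.
Matching on l.team_id = r.team_id. A NULL in a compared column never satisfies the condition.
- team_id=1: no r row matches, row kept with r columns NULL.
- team_id=3: 1 matching r row(s), so 1 row(s) emitted.
- team_id=5: 3 matching r row(s), so 3 row(s) emitted.
- team_id=3: 1 matching r row(s), so 1 row(s) emitted.
- team_id=5: 3 matching r row(s), so 3 row(s) emitted.
- team_id=4: 1 matching r row(s), so 1 row(s) emitted.
- team_id=5: 3 matching r row(s), so 3 row(s) emitted.
- team_id=NULL: no r row matches, row kept with r columns NULL.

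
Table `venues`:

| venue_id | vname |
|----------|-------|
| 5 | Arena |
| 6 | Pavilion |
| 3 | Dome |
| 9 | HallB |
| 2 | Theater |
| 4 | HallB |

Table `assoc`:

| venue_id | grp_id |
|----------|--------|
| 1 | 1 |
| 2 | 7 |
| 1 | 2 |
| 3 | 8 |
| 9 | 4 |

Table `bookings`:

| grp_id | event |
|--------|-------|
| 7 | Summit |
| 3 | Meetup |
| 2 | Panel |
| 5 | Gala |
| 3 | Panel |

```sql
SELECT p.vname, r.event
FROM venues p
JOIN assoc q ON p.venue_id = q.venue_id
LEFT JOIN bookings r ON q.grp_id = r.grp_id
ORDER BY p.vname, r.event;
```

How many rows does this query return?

3

Step 1 — p INNER JOIN q on venue_id → 3 row(s).
Then LEFT JOIN `bookings r` on grp_id: each of those 3 rows is kept; rows whose q.grp_id has no match in r get NULL for r's columns.
Result: 3 row(s).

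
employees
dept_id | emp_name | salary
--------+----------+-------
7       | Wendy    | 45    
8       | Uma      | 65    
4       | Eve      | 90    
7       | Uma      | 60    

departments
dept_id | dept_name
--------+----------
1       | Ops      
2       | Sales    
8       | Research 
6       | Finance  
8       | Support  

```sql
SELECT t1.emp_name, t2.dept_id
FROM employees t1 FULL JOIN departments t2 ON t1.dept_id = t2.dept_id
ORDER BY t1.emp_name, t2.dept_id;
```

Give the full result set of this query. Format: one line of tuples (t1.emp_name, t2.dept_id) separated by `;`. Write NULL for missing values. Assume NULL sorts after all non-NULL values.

FULL OUTER JOIN keeps every row from both sides; unmatched rows get NULL for the other side's columns.
Matching on t1.dept_id = t2.dept_id.
- dept_id=7: no t2 row matches, row kept with t2 columns NULL.
- dept_id=8: 2 matching t2 row(s), so 2 row(s) emitted.
- dept_id=4: no t2 row matches, row kept with t2 columns NULL.
- dept_id=7: no t2 row matches, row kept with t2 columns NULL.
- 3 row(s) from t2 found no t1 partner → padded with NULL.
After projecting and ordering:
t1.emp_name | t2.dept_id
Eve | NULL
Uma | 8
Uma | 8
Uma | NULL
Wendy | NULL
NULL | 1
NULL | 2
NULL | 6

(Eve, NULL); (Uma, 8); (Uma, 8); (Uma, NULL); (Wendy, NULL); (NULL, 1); (NULL, 2); (NULL, 6)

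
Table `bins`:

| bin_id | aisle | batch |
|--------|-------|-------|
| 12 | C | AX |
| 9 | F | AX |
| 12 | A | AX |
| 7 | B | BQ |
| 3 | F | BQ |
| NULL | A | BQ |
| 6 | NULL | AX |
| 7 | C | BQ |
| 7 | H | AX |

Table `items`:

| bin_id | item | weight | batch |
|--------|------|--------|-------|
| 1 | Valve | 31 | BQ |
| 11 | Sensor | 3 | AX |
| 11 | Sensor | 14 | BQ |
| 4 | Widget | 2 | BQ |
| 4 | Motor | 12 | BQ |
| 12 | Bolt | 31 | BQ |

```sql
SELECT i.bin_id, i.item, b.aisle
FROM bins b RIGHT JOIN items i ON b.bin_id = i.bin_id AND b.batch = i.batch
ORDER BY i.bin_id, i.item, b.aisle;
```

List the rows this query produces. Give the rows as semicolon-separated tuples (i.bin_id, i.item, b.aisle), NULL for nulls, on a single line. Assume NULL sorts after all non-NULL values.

(1, Valve, NULL); (4, Motor, NULL); (4, Widget, NULL); (11, Sensor, NULL); (11, Sensor, NULL); (12, Bolt, NULL)

RIGHT JOIN keeps every row from `items`; unmatched rows get NULL for `bins`'s columns.
Matching on b.bin_id = i.bin_id AND b.batch = i.batch. A NULL in a compared column never satisfies the condition.
- bin_id=12, batch=AX: no matching i row.
- bin_id=9, batch=AX: no matching i row.
- bin_id=12, batch=AX: no matching i row.
- bin_id=7, batch=BQ: no matching i row.
- bin_id=3, batch=BQ: no matching i row.
- bin_id=NULL, batch=BQ: no matching i row.
- bin_id=6, batch=AX: no matching i row.
- bin_id=7, batch=BQ: no matching i row.
- bin_id=7, batch=AX: no matching i row.
- plus 6 unmatched i row(s), each kept with NULL b columns.
After projecting and ordering:
i.bin_id | i.item | b.aisle
1 | Valve | NULL
4 | Motor | NULL
4 | Widget | NULL
11 | Sensor | NULL
11 | Sensor | NULL
12 | Bolt | NULL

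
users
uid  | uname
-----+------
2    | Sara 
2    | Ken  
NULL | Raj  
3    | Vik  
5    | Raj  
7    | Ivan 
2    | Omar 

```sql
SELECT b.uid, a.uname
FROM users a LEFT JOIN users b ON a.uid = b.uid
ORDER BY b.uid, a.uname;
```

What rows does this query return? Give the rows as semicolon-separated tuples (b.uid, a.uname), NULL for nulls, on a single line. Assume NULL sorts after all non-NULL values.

LEFT JOIN keeps every row from `users a`; unmatched rows get NULL for `users b`'s columns.
Matching on a.uid = b.uid. A NULL in a compared column never satisfies the condition.
- a row (uid=2): matches 3 b row(s) → 3 output row(s).
- a row (uid=2): matches 3 b row(s) → 3 output row(s).
- a row (uid=NULL): no match → kept, b columns NULL.
- a row (uid=3): matches 1 b row(s) → 1 output row(s).
- a row (uid=5): matches 1 b row(s) → 1 output row(s).
- a row (uid=7): matches 1 b row(s) → 1 output row(s).
- a row (uid=2): matches 3 b row(s) → 3 output row(s).

(2, Ken); (2, Ken); (2, Ken); (2, Omar); (2, Omar); (2, Omar); (2, Sara); (2, Sara); (2, Sara); (3, Vik); (5, Raj); (7, Ivan); (NULL, Raj)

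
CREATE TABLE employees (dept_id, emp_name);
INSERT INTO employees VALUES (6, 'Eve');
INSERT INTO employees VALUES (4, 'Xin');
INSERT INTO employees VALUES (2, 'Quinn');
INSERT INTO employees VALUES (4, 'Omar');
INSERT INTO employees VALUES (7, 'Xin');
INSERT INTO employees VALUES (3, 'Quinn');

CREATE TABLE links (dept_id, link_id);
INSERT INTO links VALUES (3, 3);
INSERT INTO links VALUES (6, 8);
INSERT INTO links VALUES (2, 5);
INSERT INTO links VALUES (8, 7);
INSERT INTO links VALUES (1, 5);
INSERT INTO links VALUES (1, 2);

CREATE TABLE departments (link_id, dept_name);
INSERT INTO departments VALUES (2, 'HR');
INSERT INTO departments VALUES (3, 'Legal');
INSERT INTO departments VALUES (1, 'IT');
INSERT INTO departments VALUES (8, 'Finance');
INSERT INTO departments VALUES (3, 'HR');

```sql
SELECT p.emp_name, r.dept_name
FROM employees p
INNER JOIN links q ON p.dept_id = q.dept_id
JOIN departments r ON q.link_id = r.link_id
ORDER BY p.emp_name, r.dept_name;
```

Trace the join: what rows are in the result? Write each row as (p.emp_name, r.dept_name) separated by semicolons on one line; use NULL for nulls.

Joins associate left-to-right: employees INNER JOIN links on dept_id gives 3 intermediate row(s).
Then INNER JOIN `departments r` on link_id: keep only rows whose q.link_id appears in r.

(Eve, Finance); (Quinn, HR); (Quinn, Legal)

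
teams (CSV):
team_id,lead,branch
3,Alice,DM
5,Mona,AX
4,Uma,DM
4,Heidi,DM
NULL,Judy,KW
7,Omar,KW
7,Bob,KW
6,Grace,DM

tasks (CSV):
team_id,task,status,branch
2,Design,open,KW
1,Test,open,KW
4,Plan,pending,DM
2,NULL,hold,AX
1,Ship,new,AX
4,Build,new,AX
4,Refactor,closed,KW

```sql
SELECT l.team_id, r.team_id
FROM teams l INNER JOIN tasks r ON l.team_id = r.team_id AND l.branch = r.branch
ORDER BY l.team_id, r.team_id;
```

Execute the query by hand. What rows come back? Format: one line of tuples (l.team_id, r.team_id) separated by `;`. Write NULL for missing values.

(4, 4); (4, 4)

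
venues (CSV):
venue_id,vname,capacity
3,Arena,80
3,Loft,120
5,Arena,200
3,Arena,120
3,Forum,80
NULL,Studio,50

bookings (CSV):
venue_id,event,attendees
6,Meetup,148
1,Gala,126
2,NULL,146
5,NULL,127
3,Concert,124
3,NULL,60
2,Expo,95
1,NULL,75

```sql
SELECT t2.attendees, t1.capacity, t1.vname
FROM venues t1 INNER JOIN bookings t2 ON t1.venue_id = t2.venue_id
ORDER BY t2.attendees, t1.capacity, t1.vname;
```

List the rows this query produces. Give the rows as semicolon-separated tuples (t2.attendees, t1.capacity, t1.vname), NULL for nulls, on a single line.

INNER JOIN keeps only pairs where the ON condition holds.
Matching on t1.venue_id = t2.venue_id. A NULL in a compared column never satisfies the condition.
- t1 row (venue_id=3): matches 2 t2 row(s) → 2 output row(s).
- t1 row (venue_id=3): matches 2 t2 row(s) → 2 output row(s).
- t1 row (venue_id=5): matches 1 t2 row(s) → 1 output row(s).
- t1 row (venue_id=3): matches 2 t2 row(s) → 2 output row(s).
- t1 row (venue_id=3): matches 2 t2 row(s) → 2 output row(s).
- t1 row (venue_id=NULL): no match → dropped.
After projecting and ordering:
t2.attendees | t1.capacity | t1.vname
60 | 80 | Arena
60 | 80 | Forum
60 | 120 | Arena
60 | 120 | Loft
124 | 80 | Arena
124 | 80 | Forum
124 | 120 | Arena
124 | 120 | Loft
127 | 200 | Arena

(60, 80, Arena); (60, 80, Forum); (60, 120, Arena); (60, 120, Loft); (124, 80, Arena); (124, 80, Forum); (124, 120, Arena); (124, 120, Loft); (127, 200, Arena)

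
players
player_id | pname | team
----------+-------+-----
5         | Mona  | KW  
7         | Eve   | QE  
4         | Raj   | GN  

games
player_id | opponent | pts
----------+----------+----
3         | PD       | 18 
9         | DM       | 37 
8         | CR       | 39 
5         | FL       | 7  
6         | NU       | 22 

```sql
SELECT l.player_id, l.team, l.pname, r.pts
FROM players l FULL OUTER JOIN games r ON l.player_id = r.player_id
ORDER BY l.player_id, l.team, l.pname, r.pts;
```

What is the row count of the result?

FULL OUTER JOIN keeps every row from both sides; unmatched rows get NULL for the other side's columns.
Matching on l.player_id = r.player_id.
Matched pairs: 1; unmatched l rows kept: 2; unmatched r rows kept: 4.
Total: 1 matched + 6 padded = 7 rows.

7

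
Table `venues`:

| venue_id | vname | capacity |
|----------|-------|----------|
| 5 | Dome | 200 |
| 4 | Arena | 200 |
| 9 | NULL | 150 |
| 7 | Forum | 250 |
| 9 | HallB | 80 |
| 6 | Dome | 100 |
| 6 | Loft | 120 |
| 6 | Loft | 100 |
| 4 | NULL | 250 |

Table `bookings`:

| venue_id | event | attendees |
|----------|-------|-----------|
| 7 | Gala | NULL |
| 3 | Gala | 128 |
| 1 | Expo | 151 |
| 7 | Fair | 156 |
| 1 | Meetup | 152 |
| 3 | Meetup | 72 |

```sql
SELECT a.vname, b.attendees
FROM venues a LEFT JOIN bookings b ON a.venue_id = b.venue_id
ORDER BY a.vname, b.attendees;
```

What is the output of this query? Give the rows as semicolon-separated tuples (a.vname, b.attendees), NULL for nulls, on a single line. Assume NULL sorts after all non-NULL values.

LEFT JOIN keeps every row from `venues`; unmatched rows get NULL for `bookings`'s columns.
Matching on a.venue_id = b.venue_id.
- a row (venue_id=5): no match → kept, b columns NULL.
- a row (venue_id=4): no match → kept, b columns NULL.
- a row (venue_id=9): no match → kept, b columns NULL.
- a row (venue_id=7): matches 2 b row(s) → 2 output row(s).
- a row (venue_id=9): no match → kept, b columns NULL.
- a row (venue_id=6): no match → kept, b columns NULL.
- a row (venue_id=6): no match → kept, b columns NULL.
- a row (venue_id=6): no match → kept, b columns NULL.
- a row (venue_id=4): no match → kept, b columns NULL.
After projecting and ordering:
a.vname | b.attendees
Arena | NULL
Dome | NULL
Dome | NULL
Forum | 156
Forum | NULL
HallB | NULL
Loft | NULL
Loft | NULL
NULL | NULL
NULL | NULL

(Arena, NULL); (Dome, NULL); (Dome, NULL); (Forum, 156); (Forum, NULL); (HallB, NULL); (Loft, NULL); (Loft, NULL); (NULL, NULL); (NULL, NULL)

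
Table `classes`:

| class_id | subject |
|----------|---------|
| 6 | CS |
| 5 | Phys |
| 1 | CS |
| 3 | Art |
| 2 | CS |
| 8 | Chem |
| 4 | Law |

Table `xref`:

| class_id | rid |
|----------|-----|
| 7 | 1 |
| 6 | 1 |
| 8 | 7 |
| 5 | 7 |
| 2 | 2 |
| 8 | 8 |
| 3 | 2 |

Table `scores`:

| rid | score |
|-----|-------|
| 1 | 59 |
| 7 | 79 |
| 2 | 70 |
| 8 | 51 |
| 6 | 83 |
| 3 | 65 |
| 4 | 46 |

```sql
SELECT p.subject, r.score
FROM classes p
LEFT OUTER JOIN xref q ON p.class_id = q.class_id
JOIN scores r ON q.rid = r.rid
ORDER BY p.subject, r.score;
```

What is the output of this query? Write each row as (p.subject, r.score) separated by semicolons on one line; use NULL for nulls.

(Art, 70); (CS, 59); (CS, 70); (Chem, 51); (Chem, 79); (Phys, 79)

Joins associate left-to-right: classes LEFT JOIN xref on class_id gives 8 intermediate row(s).
Then INNER JOIN `scores r` on rid: keep only rows whose q.rid appears in r.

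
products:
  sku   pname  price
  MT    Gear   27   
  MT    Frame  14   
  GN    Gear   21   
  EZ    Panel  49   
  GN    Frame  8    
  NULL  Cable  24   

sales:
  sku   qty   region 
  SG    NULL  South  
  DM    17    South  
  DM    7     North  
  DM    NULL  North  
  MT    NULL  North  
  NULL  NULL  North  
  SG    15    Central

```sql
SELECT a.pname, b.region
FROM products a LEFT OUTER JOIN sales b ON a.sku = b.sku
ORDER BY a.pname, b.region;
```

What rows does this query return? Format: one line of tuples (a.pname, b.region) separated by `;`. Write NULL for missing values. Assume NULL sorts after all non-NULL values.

LEFT JOIN keeps every row from `products`; unmatched rows get NULL for `sales`'s columns.
Matching on a.sku = b.sku. A NULL in a compared column never satisfies the condition.
- a (sku=MT) pairs with 1 row(s) of b.
- a (sku=MT) pairs with 1 row(s) of b.
- a (sku=GN) has no partner → padded with NULL.
- a (sku=EZ) has no partner → padded with NULL.
- a (sku=GN) has no partner → padded with NULL.
- a (sku=NULL) has no partner → padded with NULL.
After projecting and ordering:
a.pname | b.region
Cable | NULL
Frame | North
Frame | NULL
Gear | North
Gear | NULL
Panel | NULL

(Cable, NULL); (Frame, North); (Frame, NULL); (Gear, North); (Gear, NULL); (Panel, NULL)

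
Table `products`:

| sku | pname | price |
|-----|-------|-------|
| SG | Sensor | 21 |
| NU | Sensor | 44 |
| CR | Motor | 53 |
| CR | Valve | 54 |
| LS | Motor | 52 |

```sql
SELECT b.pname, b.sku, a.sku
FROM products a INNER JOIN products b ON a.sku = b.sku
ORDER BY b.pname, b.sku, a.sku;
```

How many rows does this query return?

INNER JOIN keeps only pairs where the ON condition holds.
Matching on a.sku = b.sku.
Matched pairs: 7.
Total: 7 rows.

7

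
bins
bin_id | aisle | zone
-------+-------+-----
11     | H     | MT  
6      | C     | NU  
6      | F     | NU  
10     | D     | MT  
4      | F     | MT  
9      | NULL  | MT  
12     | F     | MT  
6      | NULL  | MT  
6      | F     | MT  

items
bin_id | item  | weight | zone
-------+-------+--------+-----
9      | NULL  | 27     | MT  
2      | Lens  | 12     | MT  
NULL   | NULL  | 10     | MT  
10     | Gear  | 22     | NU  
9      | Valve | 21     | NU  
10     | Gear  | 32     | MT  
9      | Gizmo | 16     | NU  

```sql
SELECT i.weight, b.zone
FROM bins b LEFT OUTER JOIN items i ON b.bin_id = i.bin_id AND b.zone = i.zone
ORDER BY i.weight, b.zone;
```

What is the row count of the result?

9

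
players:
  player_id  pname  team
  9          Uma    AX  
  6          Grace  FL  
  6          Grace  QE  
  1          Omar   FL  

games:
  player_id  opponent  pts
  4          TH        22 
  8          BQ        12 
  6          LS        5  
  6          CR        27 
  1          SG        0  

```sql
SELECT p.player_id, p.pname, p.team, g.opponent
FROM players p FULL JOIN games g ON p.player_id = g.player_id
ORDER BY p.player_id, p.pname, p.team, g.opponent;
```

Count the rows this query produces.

8

FULL OUTER JOIN keeps every row from both sides; unmatched rows get NULL for the other side's columns.
Matching on p.player_id = g.player_id.
- p (player_id=9) has no partner → padded with NULL.
- p (player_id=6) pairs with 2 row(s) of g.
- p (player_id=6) pairs with 2 row(s) of g.
- p (player_id=1) pairs with 1 row(s) of g.
- plus 2 unmatched g row(s), each kept with NULL p columns.
Total: 5 matched + 3 padded = 8 rows.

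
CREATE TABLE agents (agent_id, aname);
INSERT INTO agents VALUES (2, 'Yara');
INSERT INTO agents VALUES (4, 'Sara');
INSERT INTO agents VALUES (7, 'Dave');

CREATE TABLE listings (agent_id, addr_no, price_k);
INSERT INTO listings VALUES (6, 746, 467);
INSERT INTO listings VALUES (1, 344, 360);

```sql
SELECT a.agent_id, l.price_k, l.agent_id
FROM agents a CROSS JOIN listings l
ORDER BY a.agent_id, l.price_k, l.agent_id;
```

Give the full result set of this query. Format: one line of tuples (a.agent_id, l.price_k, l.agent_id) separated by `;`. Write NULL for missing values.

CROSS JOIN pairs every row of `agents` with every row of `listings`: 3 × 2 = 6 rows.

(2, 360, 1); (2, 467, 6); (4, 360, 1); (4, 467, 6); (7, 360, 1); (7, 467, 6)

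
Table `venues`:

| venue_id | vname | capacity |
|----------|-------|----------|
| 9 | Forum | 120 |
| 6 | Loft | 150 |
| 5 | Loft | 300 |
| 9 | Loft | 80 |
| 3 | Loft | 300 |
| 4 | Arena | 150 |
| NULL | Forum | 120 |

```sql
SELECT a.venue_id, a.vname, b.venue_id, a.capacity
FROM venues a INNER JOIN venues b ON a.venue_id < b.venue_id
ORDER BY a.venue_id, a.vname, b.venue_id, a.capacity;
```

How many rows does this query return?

14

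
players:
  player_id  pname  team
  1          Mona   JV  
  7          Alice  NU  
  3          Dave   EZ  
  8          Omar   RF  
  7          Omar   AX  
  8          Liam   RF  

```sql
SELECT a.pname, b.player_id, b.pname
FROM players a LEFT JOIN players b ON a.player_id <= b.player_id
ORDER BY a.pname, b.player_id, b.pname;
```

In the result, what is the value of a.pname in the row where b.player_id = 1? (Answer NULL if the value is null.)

Mona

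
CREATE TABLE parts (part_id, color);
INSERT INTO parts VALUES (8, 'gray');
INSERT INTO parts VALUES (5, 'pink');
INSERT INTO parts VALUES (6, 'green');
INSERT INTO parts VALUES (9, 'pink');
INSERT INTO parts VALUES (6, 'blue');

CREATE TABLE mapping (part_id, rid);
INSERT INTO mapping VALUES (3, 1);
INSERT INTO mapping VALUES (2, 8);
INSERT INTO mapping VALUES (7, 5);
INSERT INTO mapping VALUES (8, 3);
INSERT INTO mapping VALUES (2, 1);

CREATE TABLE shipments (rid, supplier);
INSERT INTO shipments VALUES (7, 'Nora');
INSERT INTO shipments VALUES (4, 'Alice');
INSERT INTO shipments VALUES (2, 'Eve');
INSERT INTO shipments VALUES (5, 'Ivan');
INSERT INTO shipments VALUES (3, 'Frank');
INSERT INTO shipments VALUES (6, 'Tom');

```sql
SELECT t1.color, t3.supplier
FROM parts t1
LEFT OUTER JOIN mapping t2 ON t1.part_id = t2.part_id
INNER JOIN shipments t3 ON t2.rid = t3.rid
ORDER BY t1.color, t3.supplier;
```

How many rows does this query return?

1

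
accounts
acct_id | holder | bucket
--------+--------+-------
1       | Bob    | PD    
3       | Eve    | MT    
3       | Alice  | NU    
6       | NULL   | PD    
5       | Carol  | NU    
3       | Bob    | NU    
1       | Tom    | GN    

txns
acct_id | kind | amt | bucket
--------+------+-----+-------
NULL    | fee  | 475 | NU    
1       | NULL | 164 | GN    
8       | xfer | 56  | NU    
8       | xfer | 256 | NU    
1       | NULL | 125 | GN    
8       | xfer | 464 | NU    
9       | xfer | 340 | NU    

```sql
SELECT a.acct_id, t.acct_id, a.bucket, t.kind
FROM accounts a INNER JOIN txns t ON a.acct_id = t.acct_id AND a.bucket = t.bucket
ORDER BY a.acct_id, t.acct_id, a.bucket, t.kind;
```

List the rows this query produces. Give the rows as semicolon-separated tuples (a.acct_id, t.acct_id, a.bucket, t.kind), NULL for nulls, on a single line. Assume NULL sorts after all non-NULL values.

(1, 1, GN, NULL); (1, 1, GN, NULL)

INNER JOIN keeps only pairs where the ON condition holds.
Matching on a.acct_id = t.acct_id AND a.bucket = t.bucket. A NULL in a compared column never satisfies the condition.
- a row (acct_id=1, bucket=PD): no match → dropped.
- a row (acct_id=3, bucket=MT): no match → dropped.
- a row (acct_id=3, bucket=NU): no match → dropped.
- a row (acct_id=6, bucket=PD): no match → dropped.
- a row (acct_id=5, bucket=NU): no match → dropped.
- a row (acct_id=3, bucket=NU): no match → dropped.
- a row (acct_id=1, bucket=GN): matches 2 t row(s) → 2 output row(s).
After projecting and ordering:
a.acct_id | t.acct_id | a.bucket | t.kind
1 | 1 | GN | NULL
1 | 1 | GN | NULL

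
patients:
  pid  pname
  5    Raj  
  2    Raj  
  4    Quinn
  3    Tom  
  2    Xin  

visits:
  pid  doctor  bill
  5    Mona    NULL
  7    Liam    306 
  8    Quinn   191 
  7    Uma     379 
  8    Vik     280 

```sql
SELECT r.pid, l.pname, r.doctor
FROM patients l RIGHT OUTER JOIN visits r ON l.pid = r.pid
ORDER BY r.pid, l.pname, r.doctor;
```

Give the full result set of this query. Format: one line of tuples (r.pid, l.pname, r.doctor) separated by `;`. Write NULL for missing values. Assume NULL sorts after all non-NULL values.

(5, Raj, Mona); (7, NULL, Liam); (7, NULL, Uma); (8, NULL, Quinn); (8, NULL, Vik)

RIGHT JOIN keeps every row from `visits`; unmatched rows get NULL for `patients`'s columns.
Matching on l.pid = r.pid.
Matched pairs: 1; unmatched r rows kept: 4.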